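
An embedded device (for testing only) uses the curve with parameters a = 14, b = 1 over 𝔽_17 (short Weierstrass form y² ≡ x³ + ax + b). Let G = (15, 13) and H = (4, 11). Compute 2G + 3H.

First 2G:
Repeated addition: build up to 2G.
2G: tangent at (15, 13): λ = (3·15² + 14)/(2·13) ≡ 9/9. 9⁻¹ ≡ 2 (mod 17) since 9·2 = 18 ≡ 1, so λ ≡ 9·2 ≡ 1.
  x = λ² - 15 - 15 = 1 - 30 ≡ 5; y = λ·(15 - 5) - 13 ≡ 14. → (5, 14)
2G = (5, 14).
Next 3H:
Repeated addition: build up to 3H.
2H: tangent at (4, 11): λ = (3·4² + 14)/(2·11) ≡ 11/5. 5⁻¹ ≡ 7 (mod 17) since 5·7 = 35 ≡ 1, so λ ≡ 11·7 ≡ 9.
  x = λ² - 4 - 4 = 81 - 8 ≡ 5; y = λ·(4 - 5) - 11 ≡ 14. → (5, 14)
3H: (5, 14) + (4, 11). λ = (11 - 14)/(4 - 5) ≡ 14/16 mod 17. 16⁻¹ ≡ 16 (mod 17), so λ ≡ 3.
  x = λ² - 5 - 4 = 9 - 9 ≡ 0; y = λ·(5 - 0) - 14 ≡ 1. → (0, 1)
3H = (0, 1).
Finally 2G + 3H:
(5, 14) + (0, 1). λ = (1 - 14)/(0 - 5) ≡ 4/12 mod 17. 12⁻¹ ≡ 10 (mod 17) since 12·10 = 120 ≡ 1, so λ ≡ 6.
  x = λ² - 5 - 0 = 36 - 5 ≡ 14; y = λ·(5 - 14) - 14 ≡ 0. → (14, 0)

(14, 0)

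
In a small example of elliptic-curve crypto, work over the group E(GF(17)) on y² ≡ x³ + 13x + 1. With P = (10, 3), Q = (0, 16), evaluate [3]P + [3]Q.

First 3P:
Repeated addition: build up to 3P.
2P: tangent at (10, 3): λ = (3·10² + 13)/(2·3) ≡ 7/6. 6⁻¹ ≡ 3 (mod 17), so λ ≡ 7·3 ≡ 4.
  x = λ² - 10 - 10 = 16 - 20 ≡ 13; y = λ·(10 - 13) - 3 ≡ 2. → (13, 2)
3P: (13, 2) + (10, 3). λ = (3 - 2)/(10 - 13) ≡ 1/14 mod 17. 14⁻¹ ≡ 11 (mod 17) since 14·11 = 154 ≡ 1, so λ ≡ 11.
  x = λ² - 13 - 10 = 121 - 23 ≡ 13; y = λ·(13 - 13) - 2 ≡ 15. → (13, 15)
3P = (13, 15).
Next 3Q:
Repeated addition: build up to 3Q.
2Q: tangent at (0, 16): λ = (3·0² + 13)/(2·16) ≡ 13/15. 15⁻¹ ≡ 8 (mod 17) since 15·8 = 120 ≡ 1, so λ ≡ 13·8 ≡ 2.
  x = λ² - 0 - 0 = 4 - 0 ≡ 4; y = λ·(0 - 4) - 16 ≡ 10. → (4, 10)
3Q: (4, 10) + (0, 16). λ = (16 - 10)/(0 - 4) ≡ 6/13 mod 17. 13⁻¹ ≡ 4 (mod 17), so λ ≡ 7.
  x = λ² - 4 - 0 = 49 - 4 ≡ 11; y = λ·(4 - 11) - 10 ≡ 9. → (11, 9)
3Q = (11, 9).
Finally 3P + 3Q:
(13, 15) + (11, 9). λ = (9 - 15)/(11 - 13) ≡ 11/15 mod 17. 15⁻¹ ≡ 8 (mod 17), so λ ≡ 3.
  x = λ² - 13 - 11 = 9 - 24 ≡ 2; y = λ·(13 - 2) - 15 ≡ 1. → (2, 1)

(2, 1)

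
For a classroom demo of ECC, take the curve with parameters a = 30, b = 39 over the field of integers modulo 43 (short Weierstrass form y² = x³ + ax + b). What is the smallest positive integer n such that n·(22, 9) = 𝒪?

3

2P: tangent at (22, 9): λ = (3·22² + 30)/(2·9) ≡ 20/18. 18⁻¹ ≡ 12 (mod 43) since 18·12 = 216 ≡ 1, so λ ≡ 20·12 ≡ 25.
  x = λ² - 22 - 22 = 625 - 44 ≡ 22; y = λ·(22 - 22) - 9 ≡ 34. → (22, 34)
3P: (22, 34) + (22, 9): same x and y₁ ≡ -y₂, so the sum is 𝒪.
3P = 𝒪, so the order is 3.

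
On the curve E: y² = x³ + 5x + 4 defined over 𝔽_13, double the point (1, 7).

(10, 12)

tangent at (1, 7): λ = (3·1² + 5)/(2·7) ≡ 8/1. 1⁻¹ ≡ 1 (mod 13) since 1·1 = 1 ≡ 1, so λ ≡ 8·1 ≡ 8.
  x = λ² - 1 - 1 = 64 - 2 ≡ 10; y = λ·(1 - 10) - 7 ≡ 12. → (10, 12)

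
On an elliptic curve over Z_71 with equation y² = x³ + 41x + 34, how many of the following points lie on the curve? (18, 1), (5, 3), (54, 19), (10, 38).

3

(18, 1): 1² ≡ 1, rhs ≡ 1 → on.
(5, 3): 3² ≡ 9, rhs ≡ 9 → on.
(54, 19): 19² ≡ 6, rhs ≡ 33 → off.
(10, 38): 38² ≡ 24, rhs ≡ 24 → on.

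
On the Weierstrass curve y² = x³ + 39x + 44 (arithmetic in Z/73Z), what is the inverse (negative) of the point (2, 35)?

(2, 38)

-(2, 35) = (2, -35 mod 73) = (2, 38).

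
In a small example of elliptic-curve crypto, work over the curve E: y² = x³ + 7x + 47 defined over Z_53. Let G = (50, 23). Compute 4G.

(29, 43)

Repeated addition: build up to 4G.
2G: tangent at (50, 23): λ = (3·50² + 7)/(2·23) ≡ 34/46. 46⁻¹ ≡ 15 (mod 53), so λ ≡ 34·15 ≡ 33.
  x = λ² - 50 - 50 = 1089 - 100 ≡ 35; y = λ·(50 - 35) - 23 ≡ 48. → (35, 48)
3G: (35, 48) + (50, 23). λ = (23 - 48)/(50 - 35) ≡ 28/15 mod 53. 15⁻¹ ≡ 46 (mod 53), so λ ≡ 16.
  x = λ² - 35 - 50 = 256 - 85 ≡ 12; y = λ·(35 - 12) - 48 ≡ 2. → (12, 2)
4G: (12, 2) + (50, 23). λ = (23 - 2)/(50 - 12) ≡ 21/38 mod 53. 38⁻¹ ≡ 7 (mod 53), so λ ≡ 41.
  x = λ² - 12 - 50 = 1681 - 62 ≡ 29; y = λ·(12 - 29) - 2 ≡ 43. → (29, 43)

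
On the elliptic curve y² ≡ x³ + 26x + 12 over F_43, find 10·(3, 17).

Write G = (3, 17).
Repeated addition: build up to 10G.
2G: tangent at (3, 17): λ = (3·3² + 26)/(2·17) ≡ 10/34. 34⁻¹ ≡ 19 (mod 43) since 34·19 = 646 ≡ 1, so λ ≡ 10·19 ≡ 18.
  x = λ² - 3 - 3 = 324 - 6 ≡ 17; y = λ·(3 - 17) - 17 ≡ 32. → (17, 32)
3G: (17, 32) + (3, 17). λ = (17 - 32)/(3 - 17) ≡ 28/29 mod 43. 29⁻¹ ≡ 3 (mod 43), so λ ≡ 41.
  x = λ² - 17 - 3 = 1681 - 20 ≡ 27; y = λ·(17 - 27) - 32 ≡ 31. → (27, 31)
4G: (27, 31) + (3, 17). λ = (17 - 31)/(3 - 27) ≡ 29/19 mod 43. 19⁻¹ ≡ 34 (mod 43), so λ ≡ 40.
  x = λ² - 27 - 3 = 1600 - 30 ≡ 22; y = λ·(27 - 22) - 31 ≡ 40. → (22, 40)
5G: (22, 40) + (3, 17). λ = (17 - 40)/(3 - 22) ≡ 20/24 mod 43. 24⁻¹ ≡ 9 (mod 43) since 24·9 = 216 ≡ 1, so λ ≡ 8.
  x = λ² - 22 - 3 = 64 - 25 ≡ 39; y = λ·(22 - 39) - 40 ≡ 39. → (39, 39)
6G: (39, 39) + (3, 17). λ = (17 - 39)/(3 - 39) ≡ 21/7 mod 43. 7⁻¹ ≡ 37 (mod 43) since 7·37 = 259 ≡ 1, so λ ≡ 3.
  x = λ² - 39 - 3 = 9 - 42 ≡ 10; y = λ·(39 - 10) - 39 ≡ 5. → (10, 5)
7G: (10, 5) + (3, 17). λ = (17 - 5)/(3 - 10) ≡ 12/36 mod 43. 36⁻¹ ≡ 6 (mod 43), so λ ≡ 29.
  x = λ² - 10 - 3 = 841 - 13 ≡ 11; y = λ·(10 - 11) - 5 ≡ 9. → (11, 9)
8G: (11, 9) + (3, 17). λ = (17 - 9)/(3 - 11) ≡ 8/35 mod 43. 35⁻¹ ≡ 16 (mod 43) since 35·16 = 560 ≡ 1, so λ ≡ 42.
  x = λ² - 11 - 3 = 1764 - 14 ≡ 30; y = λ·(11 - 30) - 9 ≡ 10. → (30, 10)
9G: (30, 10) + (3, 17). λ = (17 - 10)/(3 - 30) ≡ 7/16 mod 43. 16⁻¹ ≡ 35 (mod 43), so λ ≡ 30.
  x = λ² - 30 - 3 = 900 - 33 ≡ 7; y = λ·(30 - 7) - 10 ≡ 35. → (7, 35)
10G: (7, 35) + (3, 17). λ = (17 - 35)/(3 - 7) ≡ 25/39 mod 43. 39⁻¹ ≡ 32 (mod 43), so λ ≡ 26.
  x = λ² - 7 - 3 = 676 - 10 ≡ 21; y = λ·(7 - 21) - 35 ≡ 31. → (21, 31)

(21, 31)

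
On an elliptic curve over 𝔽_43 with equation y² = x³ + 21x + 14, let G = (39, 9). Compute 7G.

Repeated addition: build up to 7G.
2G: tangent at (39, 9): λ = (3·39² + 21)/(2·9) ≡ 26/18. 18⁻¹ ≡ 12 (mod 43) since 18·12 = 216 ≡ 1, so λ ≡ 26·12 ≡ 11.
  x = λ² - 39 - 39 = 121 - 78 ≡ 0; y = λ·(39 - 0) - 9 ≡ 33. → (0, 33)
3G: (0, 33) + (39, 9). λ = (9 - 33)/(39 - 0) ≡ 19/39 mod 43. 39⁻¹ ≡ 32 (mod 43), so λ ≡ 6.
  x = λ² - 0 - 39 = 36 - 39 ≡ 40; y = λ·(0 - 40) - 33 ≡ 28. → (40, 28)
4G: (40, 28) + (39, 9). λ = (9 - 28)/(39 - 40) ≡ 24/42 mod 43. 42⁻¹ ≡ 42 (mod 43), so λ ≡ 19.
  x = λ² - 40 - 39 = 361 - 79 ≡ 24; y = λ·(40 - 24) - 28 ≡ 18. → (24, 18)
5G: (24, 18) + (39, 9). λ = (9 - 18)/(39 - 24) ≡ 34/15 mod 43. 15⁻¹ ≡ 23 (mod 43), so λ ≡ 8.
  x = λ² - 24 - 39 = 64 - 63 ≡ 1; y = λ·(24 - 1) - 18 ≡ 37. → (1, 37)
6G: (1, 37) + (39, 9). λ = (9 - 37)/(39 - 1) ≡ 15/38 mod 43. 38⁻¹ ≡ 17 (mod 43), so λ ≡ 40.
  x = λ² - 1 - 39 = 1600 - 40 ≡ 12; y = λ·(1 - 12) - 37 ≡ 39. → (12, 39)
7G: (12, 39) + (39, 9). λ = (9 - 39)/(39 - 12) ≡ 13/27 mod 43. 27⁻¹ ≡ 8 (mod 43), so λ ≡ 18.
  x = λ² - 12 - 39 = 324 - 51 ≡ 15; y = λ·(12 - 15) - 39 ≡ 36. → (15, 36)

(15, 36)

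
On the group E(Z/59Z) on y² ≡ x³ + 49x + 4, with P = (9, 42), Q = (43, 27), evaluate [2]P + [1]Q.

First 2P:
Repeated addition: build up to 2P.
2P: tangent at (9, 42): λ = (3·9² + 49)/(2·42) ≡ 56/25. 25⁻¹ ≡ 26 (mod 59), so λ ≡ 56·26 ≡ 40.
  x = λ² - 9 - 9 = 1600 - 18 ≡ 48; y = λ·(9 - 48) - 42 ≡ 50. → (48, 50)
2P = (48, 50).
Finally 2P + Q:
(48, 50) + (43, 27). λ = (27 - 50)/(43 - 48) ≡ 36/54 mod 59. 54⁻¹ ≡ 47 (mod 59), so λ ≡ 40.
  x = λ² - 48 - 43 = 1600 - 91 ≡ 34; y = λ·(48 - 34) - 50 ≡ 38. → (34, 38)

(34, 38)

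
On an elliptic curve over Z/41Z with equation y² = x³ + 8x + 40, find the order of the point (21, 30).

11

2P: tangent at (21, 30): λ = (3·21² + 8)/(2·30) ≡ 19/19. 19⁻¹ ≡ 13 (mod 41) since 19·13 = 247 ≡ 1, so λ ≡ 19·13 ≡ 1.
  x = λ² - 21 - 21 = 1 - 42 ≡ 0; y = λ·(21 - 0) - 30 ≡ 32. → (0, 32)
3P: (0, 32) + (21, 30). λ = (30 - 32)/(21 - 0) ≡ 39/21 mod 41. 21⁻¹ ≡ 2 (mod 41), so λ ≡ 37.
  x = λ² - 0 - 21 = 1369 - 21 ≡ 36; y = λ·(0 - 36) - 32 ≡ 30. → (36, 30)
4P: (36, 30) + (21, 30). λ = (30 - 30)/(21 - 36) ≡ 0/26 mod 41. 26⁻¹ ≡ 30 (mod 41), so λ ≡ 0.
  x = λ² - 36 - 21 = 0 - 57 ≡ 25; y = λ·(36 - 25) - 30 ≡ 11. → (25, 11)
5P: (25, 11) + (21, 30). λ = (30 - 11)/(21 - 25) ≡ 19/37 mod 41. 37⁻¹ ≡ 10 (mod 41), so λ ≡ 26.
  x = λ² - 25 - 21 = 676 - 46 ≡ 15; y = λ·(25 - 15) - 11 ≡ 3. → (15, 3)
6P: (15, 3) + (21, 30). λ = (30 - 3)/(21 - 15) ≡ 27/6 mod 41. 6⁻¹ ≡ 7 (mod 41) since 6·7 = 42 ≡ 1, so λ ≡ 25.
  x = λ² - 15 - 21 = 625 - 36 ≡ 15; y = λ·(15 - 15) - 3 ≡ 38. → (15, 38)
7P: (15, 38) + (21, 30). λ = (30 - 38)/(21 - 15) ≡ 33/6 mod 41. 6⁻¹ ≡ 7 (mod 41), so λ ≡ 26.
  x = λ² - 15 - 21 = 676 - 36 ≡ 25; y = λ·(15 - 25) - 38 ≡ 30. → (25, 30)
8P: (25, 30) + (21, 30). λ = (30 - 30)/(21 - 25) ≡ 0/37 mod 41. 37⁻¹ ≡ 10 (mod 41) since 37·10 = 370 ≡ 1, so λ ≡ 0.
  x = λ² - 25 - 21 = 0 - 46 ≡ 36; y = λ·(25 - 36) - 30 ≡ 11. → (36, 11)
9P: (36, 11) + (21, 30). λ = (30 - 11)/(21 - 36) ≡ 19/26 mod 41. 26⁻¹ ≡ 30 (mod 41) since 26·30 = 780 ≡ 1, so λ ≡ 37.
  x = λ² - 36 - 21 = 1369 - 57 ≡ 0; y = λ·(36 - 0) - 11 ≡ 9. → (0, 9)
10P: (0, 9) + (21, 30). λ = (30 - 9)/(21 - 0) ≡ 21/21 mod 41. 21⁻¹ ≡ 2 (mod 41), so λ ≡ 1.
  x = λ² - 0 - 21 = 1 - 21 ≡ 21; y = λ·(0 - 21) - 9 ≡ 11. → (21, 11)
11P: (21, 11) + (21, 30): same x and y₁ ≡ -y₂, so the sum is ∞.
11P = ∞, so the order is 11.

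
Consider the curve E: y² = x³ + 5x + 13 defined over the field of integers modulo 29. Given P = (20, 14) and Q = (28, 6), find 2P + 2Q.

(13, 10)

First 2P:
Repeated addition: build up to 2P.
2P: tangent at (20, 14): λ = (3·20² + 5)/(2·14) ≡ 16/28. 28⁻¹ ≡ 28 (mod 29), so λ ≡ 16·28 ≡ 13.
  x = λ² - 20 - 20 = 169 - 40 ≡ 13; y = λ·(20 - 13) - 14 ≡ 19. → (13, 19)
2P = (13, 19).
Next 2Q:
Repeated addition: build up to 2Q.
2Q: tangent at (28, 6): λ = (3·28² + 5)/(2·6) ≡ 8/12. 12⁻¹ ≡ 17 (mod 29), so λ ≡ 8·17 ≡ 20.
  x = λ² - 28 - 28 = 400 - 56 ≡ 25; y = λ·(28 - 25) - 6 ≡ 25. → (25, 25)
2Q = (25, 25).
Finally 2P + 2Q:
(13, 19) + (25, 25). λ = (25 - 19)/(25 - 13) ≡ 6/12 mod 29. 12⁻¹ ≡ 17 (mod 29), so λ ≡ 15.
  x = λ² - 13 - 25 = 225 - 38 ≡ 13; y = λ·(13 - 13) - 19 ≡ 10. → (13, 10)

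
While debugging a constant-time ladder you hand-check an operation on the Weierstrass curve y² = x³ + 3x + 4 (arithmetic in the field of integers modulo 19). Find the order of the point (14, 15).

2P: tangent at (14, 15): λ = (3·14² + 3)/(2·15) ≡ 2/11. 11⁻¹ ≡ 7 (mod 19), so λ ≡ 2·7 ≡ 14.
  x = λ² - 14 - 14 = 196 - 28 ≡ 16; y = λ·(14 - 16) - 15 ≡ 14. → (16, 14)
3P: (16, 14) + (14, 15). λ = (15 - 14)/(14 - 16) ≡ 1/17 mod 19. 17⁻¹ ≡ 9 (mod 19), so λ ≡ 9.
  x = λ² - 16 - 14 = 81 - 30 ≡ 13; y = λ·(16 - 13) - 14 ≡ 13. → (13, 13)
4P: (13, 13) + (14, 15). λ = (15 - 13)/(14 - 13) ≡ 2/1 mod 19. 1⁻¹ ≡ 1 (mod 19), so λ ≡ 2.
  x = λ² - 13 - 14 = 4 - 27 ≡ 15; y = λ·(13 - 15) - 13 ≡ 2. → (15, 2)
5P: (15, 2) + (14, 15). λ = (15 - 2)/(14 - 15) ≡ 13/18 mod 19. 18⁻¹ ≡ 18 (mod 19) since 18·18 = 324 ≡ 1, so λ ≡ 6.
  x = λ² - 15 - 14 = 36 - 29 ≡ 7; y = λ·(15 - 7) - 2 ≡ 8. → (7, 8)
6P: (7, 8) + (14, 15). λ = (15 - 8)/(14 - 7) ≡ 7/7 mod 19. 7⁻¹ ≡ 11 (mod 19) since 7·11 = 77 ≡ 1, so λ ≡ 1.
  x = λ² - 7 - 14 = 1 - 21 ≡ 18; y = λ·(7 - 18) - 8 ≡ 0. → (18, 0)
7P: (18, 0) + (14, 15). λ = (15 - 0)/(14 - 18) ≡ 15/15 mod 19. 15⁻¹ ≡ 14 (mod 19) since 15·14 = 210 ≡ 1, so λ ≡ 1.
  x = λ² - 18 - 14 = 1 - 32 ≡ 7; y = λ·(18 - 7) - 0 ≡ 11. → (7, 11)
8P: (7, 11) + (14, 15). λ = (15 - 11)/(14 - 7) ≡ 4/7 mod 19. 7⁻¹ ≡ 11 (mod 19), so λ ≡ 6.
  x = λ² - 7 - 14 = 36 - 21 ≡ 15; y = λ·(7 - 15) - 11 ≡ 17. → (15, 17)
9P: (15, 17) + (14, 15). λ = (15 - 17)/(14 - 15) ≡ 17/18 mod 19. 18⁻¹ ≡ 18 (mod 19), so λ ≡ 2.
  x = λ² - 15 - 14 = 4 - 29 ≡ 13; y = λ·(15 - 13) - 17 ≡ 6. → (13, 6)
10P: (13, 6) + (14, 15). λ = (15 - 6)/(14 - 13) ≡ 9/1 mod 19. 1⁻¹ ≡ 1 (mod 19) since 1·1 = 1 ≡ 1, so λ ≡ 9.
  x = λ² - 13 - 14 = 81 - 27 ≡ 16; y = λ·(13 - 16) - 6 ≡ 5. → (16, 5)
11P: (16, 5) + (14, 15). λ = (15 - 5)/(14 - 16) ≡ 10/17 mod 19. 17⁻¹ ≡ 9 (mod 19) since 17·9 = 153 ≡ 1, so λ ≡ 14.
  x = λ² - 16 - 14 = 196 - 30 ≡ 14; y = λ·(16 - 14) - 5 ≡ 4. → (14, 4)
12P: (14, 4) + (14, 15): same x and y₁ ≡ -y₂, so the sum is 𝒪.
12P = 𝒪, so the order is 12.

12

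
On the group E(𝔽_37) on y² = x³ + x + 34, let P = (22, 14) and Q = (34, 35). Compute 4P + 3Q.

(5, 33)

First 4P:
Double-and-add on 4 = (100)₂. Start with P = (22, 14) for the leading 1-bit.
double: tangent at (22, 14): λ = (3·22² + 1)/(2·14) ≡ 10/28. 28⁻¹ ≡ 4 (mod 37), so λ ≡ 10·4 ≡ 3.
  x = λ² - 22 - 22 = 9 - 44 ≡ 2; y = λ·(22 - 2) - 14 ≡ 9. → (2, 9)
double: tangent at (2, 9): λ = (3·2² + 1)/(2·9) ≡ 13/18. 18⁻¹ ≡ 35 (mod 37), so λ ≡ 13·35 ≡ 11.
  x = λ² - 2 - 2 = 121 - 4 ≡ 6; y = λ·(2 - 6) - 9 ≡ 21. → (6, 21)
4P = (6, 21).
Next 3Q:
Repeated addition: build up to 3Q.
2Q: tangent at (34, 35): λ = (3·34² + 1)/(2·35) ≡ 28/33. 33⁻¹ ≡ 9 (mod 37) since 33·9 = 297 ≡ 1, so λ ≡ 28·9 ≡ 30.
  x = λ² - 34 - 34 = 900 - 68 ≡ 18; y = λ·(34 - 18) - 35 ≡ 1. → (18, 1)
3Q: (18, 1) + (34, 35). λ = (35 - 1)/(34 - 18) ≡ 34/16 mod 37. 16⁻¹ ≡ 7 (mod 37), so λ ≡ 16.
  x = λ² - 18 - 34 = 256 - 52 ≡ 19; y = λ·(18 - 19) - 1 ≡ 20. → (19, 20)
3Q = (19, 20).
Finally 4P + 3Q:
(6, 21) + (19, 20). λ = (20 - 21)/(19 - 6) ≡ 36/13 mod 37. 13⁻¹ ≡ 20 (mod 37) since 13·20 = 260 ≡ 1, so λ ≡ 17.
  x = λ² - 6 - 19 = 289 - 25 ≡ 5; y = λ·(6 - 5) - 21 ≡ 33. → (5, 33)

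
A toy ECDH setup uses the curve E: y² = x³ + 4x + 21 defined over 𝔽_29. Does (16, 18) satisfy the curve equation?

yes

y² = 18² ≡ 5; x³ + 4x + 21 = 4181 ≡ 5 (mod 29). 5 = 5.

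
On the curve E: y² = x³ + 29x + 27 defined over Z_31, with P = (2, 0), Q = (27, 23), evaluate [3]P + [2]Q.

First 3P:
Repeated addition: build up to 3P.
2P: (2, 0) + (2, 0): same x and y₁ ≡ -y₂, so the sum is 𝒪.
3P: 𝒪 + (2, 0) = (2, 0) (identity).
3P = (2, 0).
Next 2Q:
Repeated addition: build up to 2Q.
2Q: tangent at (27, 23): λ = (3·27² + 29)/(2·23) ≡ 15/15. 15⁻¹ ≡ 29 (mod 31) since 15·29 = 435 ≡ 1, so λ ≡ 15·29 ≡ 1.
  x = λ² - 27 - 27 = 1 - 54 ≡ 9; y = λ·(27 - 9) - 23 ≡ 26. → (9, 26)
2Q = (9, 26).
Finally 3P + 2Q:
(2, 0) + (9, 26). λ = (26 - 0)/(9 - 2) ≡ 26/7 mod 31. 7⁻¹ ≡ 9 (mod 31), so λ ≡ 17.
  x = λ² - 2 - 9 = 289 - 11 ≡ 30; y = λ·(2 - 30) - 0 ≡ 20. → (30, 20)

(30, 20)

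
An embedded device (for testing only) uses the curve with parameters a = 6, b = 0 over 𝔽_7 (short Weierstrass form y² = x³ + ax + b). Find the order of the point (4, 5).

4

2P: tangent at (4, 5): λ = (3·4² + 6)/(2·5) ≡ 5/3. 3⁻¹ ≡ 5 (mod 7), so λ ≡ 5·5 ≡ 4.
  x = λ² - 4 - 4 = 16 - 8 ≡ 1; y = λ·(4 - 1) - 5 ≡ 0. → (1, 0)
3P: (1, 0) + (4, 5). λ = (5 - 0)/(4 - 1) ≡ 5/3 mod 7. 3⁻¹ ≡ 5 (mod 7), so λ ≡ 4.
  x = λ² - 1 - 4 = 16 - 5 ≡ 4; y = λ·(1 - 4) - 0 ≡ 2. → (4, 2)
4P: (4, 2) + (4, 5): same x and y₁ ≡ -y₂, so the sum is ∞.
4P = ∞, so the order is 4.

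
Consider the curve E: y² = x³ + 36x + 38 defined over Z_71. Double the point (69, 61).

tangent at (69, 61): λ = (3·69² + 36)/(2·61) ≡ 48/51. 51⁻¹ ≡ 39 (mod 71), so λ ≡ 48·39 ≡ 26.
  x = λ² - 69 - 69 = 676 - 138 ≡ 41; y = λ·(69 - 41) - 61 ≡ 28. → (41, 28)

(41, 28)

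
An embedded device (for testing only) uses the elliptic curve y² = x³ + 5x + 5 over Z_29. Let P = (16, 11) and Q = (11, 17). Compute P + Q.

(22, 2)

(16, 11) + (11, 17). λ = (17 - 11)/(11 - 16) ≡ 6/24 mod 29. 24⁻¹ ≡ 23 (mod 29) since 24·23 = 552 ≡ 1, so λ ≡ 22.
  x = λ² - 16 - 11 = 484 - 27 ≡ 22; y = λ·(16 - 22) - 11 ≡ 2. → (22, 2)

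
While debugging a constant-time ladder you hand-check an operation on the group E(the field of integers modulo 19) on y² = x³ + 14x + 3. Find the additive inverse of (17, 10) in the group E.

(17, 9)

-(17, 10) = (17, -10 mod 19) = (17, 9).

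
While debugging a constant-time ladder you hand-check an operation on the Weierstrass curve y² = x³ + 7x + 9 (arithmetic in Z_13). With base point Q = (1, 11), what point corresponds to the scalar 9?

Double-and-add on 9 = (1001)₂. Start with Q = (1, 11) for the leading 1-bit.
double: tangent at (1, 11): λ = (3·1² + 7)/(2·11) ≡ 10/9. 9⁻¹ ≡ 3 (mod 13), so λ ≡ 10·3 ≡ 4.
  x = λ² - 1 - 1 = 16 - 2 ≡ 1; y = λ·(1 - 1) - 11 ≡ 2. → (1, 2)
double: tangent at (1, 2): λ = (3·1² + 7)/(2·2) ≡ 10/4. 4⁻¹ ≡ 10 (mod 13) since 4·10 = 40 ≡ 1, so λ ≡ 10·10 ≡ 9.
  x = λ² - 1 - 1 = 81 - 2 ≡ 1; y = λ·(1 - 1) - 2 ≡ 11. → (1, 11)
double: tangent at (1, 11): λ = (3·1² + 7)/(2·11) ≡ 10/9. 9⁻¹ ≡ 3 (mod 13), so λ ≡ 10·3 ≡ 4.
  x = λ² - 1 - 1 = 16 - 2 ≡ 1; y = λ·(1 - 1) - 11 ≡ 2. → (1, 2)
add Q: (1, 2) + (1, 11): same x and y₁ ≡ -y₂, so the sum is the point at infinity.

O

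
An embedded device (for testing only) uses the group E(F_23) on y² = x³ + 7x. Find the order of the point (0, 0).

2P: (0, 0) + (0, 0): same x and y₁ ≡ -y₂, so the sum is O.
2P = O, so the order is 2.

2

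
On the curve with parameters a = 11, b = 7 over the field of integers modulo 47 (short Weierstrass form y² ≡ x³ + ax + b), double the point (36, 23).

(26, 44)

tangent at (36, 23): λ = (3·36² + 11)/(2·23) ≡ 45/46. 46⁻¹ ≡ 46 (mod 47) since 46·46 = 2116 ≡ 1, so λ ≡ 45·46 ≡ 2.
  x = λ² - 36 - 36 = 4 - 72 ≡ 26; y = λ·(36 - 26) - 23 ≡ 44. → (26, 44)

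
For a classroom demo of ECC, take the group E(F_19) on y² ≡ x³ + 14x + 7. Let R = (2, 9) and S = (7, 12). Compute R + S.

(2, 10)

(2, 9) + (7, 12). λ = (12 - 9)/(7 - 2) ≡ 3/5 mod 19. 5⁻¹ ≡ 4 (mod 19) since 5·4 = 20 ≡ 1, so λ ≡ 12.
  x = λ² - 2 - 7 = 144 - 9 ≡ 2; y = λ·(2 - 2) - 9 ≡ 10. → (2, 10)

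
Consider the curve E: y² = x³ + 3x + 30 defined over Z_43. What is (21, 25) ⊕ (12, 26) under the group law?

(21, 25) + (12, 26). λ = (26 - 25)/(12 - 21) ≡ 1/34 mod 43. 34⁻¹ ≡ 19 (mod 43), so λ ≡ 19.
  x = λ² - 21 - 12 = 361 - 33 ≡ 27; y = λ·(21 - 27) - 25 ≡ 33. → (27, 33)

(27, 33)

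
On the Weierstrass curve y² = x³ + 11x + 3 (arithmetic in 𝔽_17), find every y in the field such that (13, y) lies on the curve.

none

x³ + 11x + 3 = 2343 ≡ 14 (mod 17).
14 is a non-residue mod 17; no y exists.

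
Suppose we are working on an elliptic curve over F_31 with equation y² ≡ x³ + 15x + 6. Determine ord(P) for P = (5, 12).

11

2P: tangent at (5, 12): λ = (3·5² + 15)/(2·12) ≡ 28/24. 24⁻¹ ≡ 22 (mod 31) since 24·22 = 528 ≡ 1, so λ ≡ 28·22 ≡ 27.
  x = λ² - 5 - 5 = 729 - 10 ≡ 6; y = λ·(5 - 6) - 12 ≡ 23. → (6, 23)
3P: (6, 23) + (5, 12). λ = (12 - 23)/(5 - 6) ≡ 20/30 mod 31. 30⁻¹ ≡ 30 (mod 31) since 30·30 = 900 ≡ 1, so λ ≡ 11.
  x = λ² - 6 - 5 = 121 - 11 ≡ 17; y = λ·(6 - 17) - 23 ≡ 11. → (17, 11)
4P: (17, 11) + (5, 12). λ = (12 - 11)/(5 - 17) ≡ 1/19 mod 31. 19⁻¹ ≡ 18 (mod 31), so λ ≡ 18.
  x = λ² - 17 - 5 = 324 - 22 ≡ 23; y = λ·(17 - 23) - 11 ≡ 5. → (23, 5)
5P: (23, 5) + (5, 12). λ = (12 - 5)/(5 - 23) ≡ 7/13 mod 31. 13⁻¹ ≡ 12 (mod 31) since 13·12 = 156 ≡ 1, so λ ≡ 22.
  x = λ² - 23 - 5 = 484 - 28 ≡ 22; y = λ·(23 - 22) - 5 ≡ 17. → (22, 17)
6P: (22, 17) + (5, 12). λ = (12 - 17)/(5 - 22) ≡ 26/14 mod 31. 14⁻¹ ≡ 20 (mod 31) since 14·20 = 280 ≡ 1, so λ ≡ 24.
  x = λ² - 22 - 5 = 576 - 27 ≡ 22; y = λ·(22 - 22) - 17 ≡ 14. → (22, 14)
7P: (22, 14) + (5, 12). λ = (12 - 14)/(5 - 22) ≡ 29/14 mod 31. 14⁻¹ ≡ 20 (mod 31) since 14·20 = 280 ≡ 1, so λ ≡ 22.
  x = λ² - 22 - 5 = 484 - 27 ≡ 23; y = λ·(22 - 23) - 14 ≡ 26. → (23, 26)
8P: (23, 26) + (5, 12). λ = (12 - 26)/(5 - 23) ≡ 17/13 mod 31. 13⁻¹ ≡ 12 (mod 31), so λ ≡ 18.
  x = λ² - 23 - 5 = 324 - 28 ≡ 17; y = λ·(23 - 17) - 26 ≡ 20. → (17, 20)
9P: (17, 20) + (5, 12). λ = (12 - 20)/(5 - 17) ≡ 23/19 mod 31. 19⁻¹ ≡ 18 (mod 31), so λ ≡ 11.
  x = λ² - 17 - 5 = 121 - 22 ≡ 6; y = λ·(17 - 6) - 20 ≡ 8. → (6, 8)
10P: (6, 8) + (5, 12). λ = (12 - 8)/(5 - 6) ≡ 4/30 mod 31. 30⁻¹ ≡ 30 (mod 31) since 30·30 = 900 ≡ 1, so λ ≡ 27.
  x = λ² - 6 - 5 = 729 - 11 ≡ 5; y = λ·(6 - 5) - 8 ≡ 19. → (5, 19)
11P: (5, 19) + (5, 12): same x and y₁ ≡ -y₂, so the sum is ∞.
11P = ∞, so the order is 11.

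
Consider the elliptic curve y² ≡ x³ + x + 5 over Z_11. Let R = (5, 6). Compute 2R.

tangent at (5, 6): λ = (3·5² + 1)/(2·6) ≡ 10/1. 1⁻¹ ≡ 1 (mod 11) since 1·1 = 1 ≡ 1, so λ ≡ 10·1 ≡ 10.
  x = λ² - 5 - 5 = 100 - 10 ≡ 2; y = λ·(5 - 2) - 6 ≡ 2. → (2, 2)

(2, 2)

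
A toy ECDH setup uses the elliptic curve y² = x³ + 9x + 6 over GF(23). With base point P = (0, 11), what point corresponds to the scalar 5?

Repeated addition: build up to 5P.
2P: tangent at (0, 11): λ = (3·0² + 9)/(2·11) ≡ 9/22. 22⁻¹ ≡ 22 (mod 23), so λ ≡ 9·22 ≡ 14.
  x = λ² - 0 - 0 = 196 - 0 ≡ 12; y = λ·(0 - 12) - 11 ≡ 5. → (12, 5)
3P: (12, 5) + (0, 11). λ = (11 - 5)/(0 - 12) ≡ 6/11 mod 23. 11⁻¹ ≡ 21 (mod 23), so λ ≡ 11.
  x = λ² - 12 - 0 = 121 - 12 ≡ 17; y = λ·(12 - 17) - 5 ≡ 9. → (17, 9)
4P: (17, 9) + (0, 11). λ = (11 - 9)/(0 - 17) ≡ 2/6 mod 23. 6⁻¹ ≡ 4 (mod 23), so λ ≡ 8.
  x = λ² - 17 - 0 = 64 - 17 ≡ 1; y = λ·(17 - 1) - 9 ≡ 4. → (1, 4)
5P: (1, 4) + (0, 11). λ = (11 - 4)/(0 - 1) ≡ 7/22 mod 23. 22⁻¹ ≡ 22 (mod 23), so λ ≡ 16.
  x = λ² - 1 - 0 = 256 - 1 ≡ 2; y = λ·(1 - 2) - 4 ≡ 3. → (2, 3)

(2, 3)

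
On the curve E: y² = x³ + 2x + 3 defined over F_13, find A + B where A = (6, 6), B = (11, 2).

(6, 6) + (11, 2). λ = (2 - 6)/(11 - 6) ≡ 9/5 mod 13. 5⁻¹ ≡ 8 (mod 13) since 5·8 = 40 ≡ 1, so λ ≡ 7.
  x = λ² - 6 - 11 = 49 - 17 ≡ 6; y = λ·(6 - 6) - 6 ≡ 7. → (6, 7)

(6, 7)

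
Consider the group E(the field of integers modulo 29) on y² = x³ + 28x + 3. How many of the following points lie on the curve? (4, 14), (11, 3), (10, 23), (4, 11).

2

(4, 14): 14² ≡ 22, rhs ≡ 5 → off.
(11, 3): 3² ≡ 9, rhs ≡ 18 → off.
(10, 23): 23² ≡ 7, rhs ≡ 7 → on.
(4, 11): 11² ≡ 5, rhs ≡ 5 → on.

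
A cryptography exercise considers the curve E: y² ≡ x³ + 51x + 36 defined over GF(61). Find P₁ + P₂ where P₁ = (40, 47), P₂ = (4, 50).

(42, 4)

(40, 47) + (4, 50). λ = (50 - 47)/(4 - 40) ≡ 3/25 mod 61. 25⁻¹ ≡ 22 (mod 61) since 25·22 = 550 ≡ 1, so λ ≡ 5.
  x = λ² - 40 - 4 = 25 - 44 ≡ 42; y = λ·(40 - 42) - 47 ≡ 4. → (42, 4)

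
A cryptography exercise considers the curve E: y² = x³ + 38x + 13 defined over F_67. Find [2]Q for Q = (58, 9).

tangent at (58, 9): λ = (3·58² + 38)/(2·9) ≡ 13/18. 18⁻¹ ≡ 41 (mod 67), so λ ≡ 13·41 ≡ 64.
  x = λ² - 58 - 58 = 4096 - 116 ≡ 27; y = λ·(58 - 27) - 9 ≡ 32. → (27, 32)

(27, 32)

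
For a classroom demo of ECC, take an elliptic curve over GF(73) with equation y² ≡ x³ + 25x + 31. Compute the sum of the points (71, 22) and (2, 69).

(24, 1)

(71, 22) + (2, 69). λ = (69 - 22)/(2 - 71) ≡ 47/4 mod 73. 4⁻¹ ≡ 55 (mod 73) since 4·55 = 220 ≡ 1, so λ ≡ 30.
  x = λ² - 71 - 2 = 900 - 73 ≡ 24; y = λ·(71 - 24) - 22 ≡ 1. → (24, 1)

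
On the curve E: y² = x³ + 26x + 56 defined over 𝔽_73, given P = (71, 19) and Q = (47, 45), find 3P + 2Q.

(5, 26)

First 3P:
Repeated addition: build up to 3P.
2P: tangent at (71, 19): λ = (3·71² + 26)/(2·19) ≡ 38/38. 38⁻¹ ≡ 25 (mod 73), so λ ≡ 38·25 ≡ 1.
  x = λ² - 71 - 71 = 1 - 142 ≡ 5; y = λ·(71 - 5) - 19 ≡ 47. → (5, 47)
3P: (5, 47) + (71, 19). λ = (19 - 47)/(71 - 5) ≡ 45/66 mod 73. 66⁻¹ ≡ 52 (mod 73) since 66·52 = 3432 ≡ 1, so λ ≡ 4.
  x = λ² - 5 - 71 = 16 - 76 ≡ 13; y = λ·(5 - 13) - 47 ≡ 67. → (13, 67)
3P = (13, 67).
Next 2Q:
Repeated addition: build up to 2Q.
2Q: tangent at (47, 45): λ = (3·47² + 26)/(2·45) ≡ 10/17. 17⁻¹ ≡ 43 (mod 73) since 17·43 = 731 ≡ 1, so λ ≡ 10·43 ≡ 65.
  x = λ² - 47 - 47 = 4225 - 94 ≡ 43; y = λ·(47 - 43) - 45 ≡ 69. → (43, 69)
2Q = (43, 69).
Finally 3P + 2Q:
(13, 67) + (43, 69). λ = (69 - 67)/(43 - 13) ≡ 2/30 mod 73. 30⁻¹ ≡ 56 (mod 73) since 30·56 = 1680 ≡ 1, so λ ≡ 39.
  x = λ² - 13 - 43 = 1521 - 56 ≡ 5; y = λ·(13 - 5) - 67 ≡ 26. → (5, 26)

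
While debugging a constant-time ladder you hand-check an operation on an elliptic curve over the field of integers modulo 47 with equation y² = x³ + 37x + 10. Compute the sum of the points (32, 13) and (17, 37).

(25, 4)

(32, 13) + (17, 37). λ = (37 - 13)/(17 - 32) ≡ 24/32 mod 47. 32⁻¹ ≡ 25 (mod 47), so λ ≡ 36.
  x = λ² - 32 - 17 = 1296 - 49 ≡ 25; y = λ·(32 - 25) - 13 ≡ 4. → (25, 4)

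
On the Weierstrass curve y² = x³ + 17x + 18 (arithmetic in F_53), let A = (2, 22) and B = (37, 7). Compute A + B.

(25, 3)

(2, 22) + (37, 7). λ = (7 - 22)/(37 - 2) ≡ 38/35 mod 53. 35⁻¹ ≡ 50 (mod 53) since 35·50 = 1750 ≡ 1, so λ ≡ 45.
  x = λ² - 2 - 37 = 2025 - 39 ≡ 25; y = λ·(2 - 25) - 22 ≡ 3. → (25, 3)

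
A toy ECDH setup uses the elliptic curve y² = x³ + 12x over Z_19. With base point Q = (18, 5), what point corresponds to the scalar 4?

Double-and-add on 4 = (100)₂. Start with Q = (18, 5) for the leading 1-bit.
double: tangent at (18, 5): λ = (3·18² + 12)/(2·5) ≡ 15/10. 10⁻¹ ≡ 2 (mod 19) since 10·2 = 20 ≡ 1, so λ ≡ 15·2 ≡ 11.
  x = λ² - 18 - 18 = 121 - 36 ≡ 9; y = λ·(18 - 9) - 5 ≡ 18. → (9, 18)
double: tangent at (9, 18): λ = (3·9² + 12)/(2·18) ≡ 8/17. 17⁻¹ ≡ 9 (mod 19), so λ ≡ 8·9 ≡ 15.
  x = λ² - 9 - 9 = 225 - 18 ≡ 17; y = λ·(9 - 17) - 18 ≡ 14. → (17, 14)

(17, 14)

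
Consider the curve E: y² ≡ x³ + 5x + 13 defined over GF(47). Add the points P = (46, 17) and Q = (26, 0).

(46, 17) + (26, 0). λ = (0 - 17)/(26 - 46) ≡ 30/27 mod 47. 27⁻¹ ≡ 7 (mod 47) since 27·7 = 189 ≡ 1, so λ ≡ 22.
  x = λ² - 46 - 26 = 484 - 72 ≡ 36; y = λ·(46 - 36) - 17 ≡ 15. → (36, 15)

(36, 15)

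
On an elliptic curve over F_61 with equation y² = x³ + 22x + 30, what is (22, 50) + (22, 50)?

(53, 14)

tangent at (22, 50): λ = (3·22² + 22)/(2·50) ≡ 10/39. 39⁻¹ ≡ 36 (mod 61), so λ ≡ 10·36 ≡ 55.
  x = λ² - 22 - 22 = 3025 - 44 ≡ 53; y = λ·(22 - 53) - 50 ≡ 14. → (53, 14)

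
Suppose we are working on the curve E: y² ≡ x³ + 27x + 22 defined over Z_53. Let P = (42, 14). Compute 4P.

(11, 22)

Repeated addition: build up to 4P.
2P: tangent at (42, 14): λ = (3·42² + 27)/(2·14) ≡ 19/28. 28⁻¹ ≡ 36 (mod 53), so λ ≡ 19·36 ≡ 48.
  x = λ² - 42 - 42 = 2304 - 84 ≡ 47; y = λ·(42 - 47) - 14 ≡ 11. → (47, 11)
3P: (47, 11) + (42, 14). λ = (14 - 11)/(42 - 47) ≡ 3/48 mod 53. 48⁻¹ ≡ 21 (mod 53), so λ ≡ 10.
  x = λ² - 47 - 42 = 100 - 89 ≡ 11; y = λ·(47 - 11) - 11 ≡ 31. → (11, 31)
4P: (11, 31) + (42, 14). λ = (14 - 31)/(42 - 11) ≡ 36/31 mod 53. 31⁻¹ ≡ 12 (mod 53) since 31·12 = 372 ≡ 1, so λ ≡ 8.
  x = λ² - 11 - 42 = 64 - 53 ≡ 11; y = λ·(11 - 11) - 31 ≡ 22. → (11, 22)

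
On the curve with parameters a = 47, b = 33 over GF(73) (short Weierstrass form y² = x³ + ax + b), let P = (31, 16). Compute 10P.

(34, 36)

Repeated addition: build up to 10P.
2P: tangent at (31, 16): λ = (3·31² + 47)/(2·16) ≡ 10/32. 32⁻¹ ≡ 16 (mod 73), so λ ≡ 10·16 ≡ 14.
  x = λ² - 31 - 31 = 196 - 62 ≡ 61; y = λ·(31 - 61) - 16 ≡ 2. → (61, 2)
3P: (61, 2) + (31, 16). λ = (16 - 2)/(31 - 61) ≡ 14/43 mod 73. 43⁻¹ ≡ 17 (mod 73) since 43·17 = 731 ≡ 1, so λ ≡ 19.
  x = λ² - 61 - 31 = 361 - 92 ≡ 50; y = λ·(61 - 50) - 2 ≡ 61. → (50, 61)
4P: (50, 61) + (31, 16). λ = (16 - 61)/(31 - 50) ≡ 28/54 mod 73. 54⁻¹ ≡ 23 (mod 73) since 54·23 = 1242 ≡ 1, so λ ≡ 60.
  x = λ² - 50 - 31 = 3600 - 81 ≡ 15; y = λ·(50 - 15) - 61 ≡ 68. → (15, 68)
5P: (15, 68) + (31, 16). λ = (16 - 68)/(31 - 15) ≡ 21/16 mod 73. 16⁻¹ ≡ 32 (mod 73), so λ ≡ 15.
  x = λ² - 15 - 31 = 225 - 46 ≡ 33; y = λ·(15 - 33) - 68 ≡ 27. → (33, 27)
6P: (33, 27) + (31, 16). λ = (16 - 27)/(31 - 33) ≡ 62/71 mod 73. 71⁻¹ ≡ 36 (mod 73) since 71·36 = 2556 ≡ 1, so λ ≡ 42.
  x = λ² - 33 - 31 = 1764 - 64 ≡ 21; y = λ·(33 - 21) - 27 ≡ 39. → (21, 39)
7P: (21, 39) + (31, 16). λ = (16 - 39)/(31 - 21) ≡ 50/10 mod 73. 10⁻¹ ≡ 22 (mod 73), so λ ≡ 5.
  x = λ² - 21 - 31 = 25 - 52 ≡ 46; y = λ·(21 - 46) - 39 ≡ 55. → (46, 55)
8P: (46, 55) + (31, 16). λ = (16 - 55)/(31 - 46) ≡ 34/58 mod 73. 58⁻¹ ≡ 34 (mod 73) since 58·34 = 1972 ≡ 1, so λ ≡ 61.
  x = λ² - 46 - 31 = 3721 - 77 ≡ 67; y = λ·(46 - 67) - 55 ≡ 51. → (67, 51)
9P: (67, 51) + (31, 16). λ = (16 - 51)/(31 - 67) ≡ 38/37 mod 73. 37⁻¹ ≡ 2 (mod 73), so λ ≡ 3.
  x = λ² - 67 - 31 = 9 - 98 ≡ 57; y = λ·(67 - 57) - 51 ≡ 52. → (57, 52)
10P: (57, 52) + (31, 16). λ = (16 - 52)/(31 - 57) ≡ 37/47 mod 73. 47⁻¹ ≡ 14 (mod 73), so λ ≡ 7.
  x = λ² - 57 - 31 = 49 - 88 ≡ 34; y = λ·(57 - 34) - 52 ≡ 36. → (34, 36)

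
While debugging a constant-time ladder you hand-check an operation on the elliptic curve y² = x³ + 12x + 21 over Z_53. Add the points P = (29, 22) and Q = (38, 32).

(35, 42)

(29, 22) + (38, 32). λ = (32 - 22)/(38 - 29) ≡ 10/9 mod 53. 9⁻¹ ≡ 6 (mod 53) since 9·6 = 54 ≡ 1, so λ ≡ 7.
  x = λ² - 29 - 38 = 49 - 67 ≡ 35; y = λ·(29 - 35) - 22 ≡ 42. → (35, 42)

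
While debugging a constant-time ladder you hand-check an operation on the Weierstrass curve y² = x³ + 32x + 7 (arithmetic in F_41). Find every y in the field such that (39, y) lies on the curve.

x³ + 32x + 7 = 60574 ≡ 17 (mod 41).
17 is a non-residue mod 41; no y exists.

none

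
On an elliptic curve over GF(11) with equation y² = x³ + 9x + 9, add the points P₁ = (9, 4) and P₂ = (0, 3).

(9, 4) + (0, 3). λ = (3 - 4)/(0 - 9) ≡ 10/2 mod 11. 2⁻¹ ≡ 6 (mod 11), so λ ≡ 5.
  x = λ² - 9 - 0 = 25 - 9 ≡ 5; y = λ·(9 - 5) - 4 ≡ 5. → (5, 5)

(5, 5)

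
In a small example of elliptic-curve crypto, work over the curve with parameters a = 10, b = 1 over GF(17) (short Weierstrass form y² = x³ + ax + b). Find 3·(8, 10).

(13, 13)

Write P = (8, 10).
Repeated addition: build up to 3P.
2P: tangent at (8, 10): λ = (3·8² + 10)/(2·10) ≡ 15/3. 3⁻¹ ≡ 6 (mod 17), so λ ≡ 15·6 ≡ 5.
  x = λ² - 8 - 8 = 25 - 16 ≡ 9; y = λ·(8 - 9) - 10 ≡ 2. → (9, 2)
3P: (9, 2) + (8, 10). λ = (10 - 2)/(8 - 9) ≡ 8/16 mod 17. 16⁻¹ ≡ 16 (mod 17) since 16·16 = 256 ≡ 1, so λ ≡ 9.
  x = λ² - 9 - 8 = 81 - 17 ≡ 13; y = λ·(9 - 13) - 2 ≡ 13. → (13, 13)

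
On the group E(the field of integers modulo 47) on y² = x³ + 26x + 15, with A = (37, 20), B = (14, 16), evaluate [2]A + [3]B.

First 2A:
Repeated addition: build up to 2A.
2A: tangent at (37, 20): λ = (3·37² + 26)/(2·20) ≡ 44/40. 40⁻¹ ≡ 20 (mod 47), so λ ≡ 44·20 ≡ 34.
  x = λ² - 37 - 37 = 1156 - 74 ≡ 1; y = λ·(37 - 1) - 20 ≡ 29. → (1, 29)
2A = (1, 29).
Next 3B:
Repeated addition: build up to 3B.
2B: tangent at (14, 16): λ = (3·14² + 26)/(2·16) ≡ 3/32. 32⁻¹ ≡ 25 (mod 47) since 32·25 = 800 ≡ 1, so λ ≡ 3·25 ≡ 28.
  x = λ² - 14 - 14 = 784 - 28 ≡ 4; y = λ·(14 - 4) - 16 ≡ 29. → (4, 29)
3B: (4, 29) + (14, 16). λ = (16 - 29)/(14 - 4) ≡ 34/10 mod 47. 10⁻¹ ≡ 33 (mod 47) since 10·33 = 330 ≡ 1, so λ ≡ 41.
  x = λ² - 4 - 14 = 1681 - 18 ≡ 18; y = λ·(4 - 18) - 29 ≡ 8. → (18, 8)
3B = (18, 8).
Finally 2A + 3B:
(1, 29) + (18, 8). λ = (8 - 29)/(18 - 1) ≡ 26/17 mod 47. 17⁻¹ ≡ 36 (mod 47), so λ ≡ 43.
  x = λ² - 1 - 18 = 1849 - 19 ≡ 44; y = λ·(1 - 44) - 29 ≡ 2. → (44, 2)

(44, 2)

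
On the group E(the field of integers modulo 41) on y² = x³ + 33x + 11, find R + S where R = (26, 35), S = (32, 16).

(1, 2)

(26, 35) + (32, 16). λ = (16 - 35)/(32 - 26) ≡ 22/6 mod 41. 6⁻¹ ≡ 7 (mod 41) since 6·7 = 42 ≡ 1, so λ ≡ 31.
  x = λ² - 26 - 32 = 961 - 58 ≡ 1; y = λ·(26 - 1) - 35 ≡ 2. → (1, 2)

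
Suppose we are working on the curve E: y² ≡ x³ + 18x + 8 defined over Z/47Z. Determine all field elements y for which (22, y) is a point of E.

17, 30

x³ + 18x + 8 = 11052 ≡ 7 (mod 47).
Square roots of 7 mod 47: 17 and 30 (since 17² = 289 ≡ 7).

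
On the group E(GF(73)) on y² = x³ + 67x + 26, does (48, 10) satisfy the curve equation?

yes

y² = 10² ≡ 27; x³ + 67x + 26 = 113834 ≡ 27 (mod 73). 27 = 27.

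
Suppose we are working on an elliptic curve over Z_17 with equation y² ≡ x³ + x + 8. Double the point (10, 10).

tangent at (10, 10): λ = (3·10² + 1)/(2·10) ≡ 12/3. 3⁻¹ ≡ 6 (mod 17), so λ ≡ 12·6 ≡ 4.
  x = λ² - 10 - 10 = 16 - 20 ≡ 13; y = λ·(10 - 13) - 10 ≡ 12. → (13, 12)

(13, 12)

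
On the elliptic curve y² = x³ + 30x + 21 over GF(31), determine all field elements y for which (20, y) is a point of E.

none

x³ + 30x + 21 = 8621 ≡ 3 (mod 31).
3 is a non-residue mod 31; no y exists.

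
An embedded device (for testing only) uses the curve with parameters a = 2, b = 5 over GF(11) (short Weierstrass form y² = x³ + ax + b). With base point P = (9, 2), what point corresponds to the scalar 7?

(8, 7)

Double-and-add on 7 = (111)₂. Start with P = (9, 2) for the leading 1-bit.
double: tangent at (9, 2): λ = (3·9² + 2)/(2·2) ≡ 3/4. 4⁻¹ ≡ 3 (mod 11), so λ ≡ 3·3 ≡ 9.
  x = λ² - 9 - 9 = 81 - 18 ≡ 8; y = λ·(9 - 8) - 2 ≡ 7. → (8, 7)
add P: (8, 7) + (9, 2). λ = (2 - 7)/(9 - 8) ≡ 6/1 mod 11. 1⁻¹ ≡ 1 (mod 11), so λ ≡ 6.
  x = λ² - 8 - 9 = 36 - 17 ≡ 8; y = λ·(8 - 8) - 7 ≡ 4. → (8, 4)
double: tangent at (8, 4): λ = (3·8² + 2)/(2·4) ≡ 7/8. 8⁻¹ ≡ 7 (mod 11) since 8·7 = 56 ≡ 1, so λ ≡ 7·7 ≡ 5.
  x = λ² - 8 - 8 = 25 - 16 ≡ 9; y = λ·(8 - 9) - 4 ≡ 2. → (9, 2)
add P: tangent at (9, 2): λ = (3·9² + 2)/(2·2) ≡ 3/4. 4⁻¹ ≡ 3 (mod 11), so λ ≡ 3·3 ≡ 9.
  x = λ² - 9 - 9 = 81 - 18 ≡ 8; y = λ·(9 - 8) - 2 ≡ 7. → (8, 7)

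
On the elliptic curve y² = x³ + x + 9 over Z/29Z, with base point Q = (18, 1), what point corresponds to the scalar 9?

(10, 27)

Repeated addition: build up to 9Q.
2Q: tangent at (18, 1): λ = (3·18² + 1)/(2·1) ≡ 16/2. 2⁻¹ ≡ 15 (mod 29) since 2·15 = 30 ≡ 1, so λ ≡ 16·15 ≡ 8.
  x = λ² - 18 - 18 = 64 - 36 ≡ 28; y = λ·(18 - 28) - 1 ≡ 6. → (28, 6)
3Q: (28, 6) + (18, 1). λ = (1 - 6)/(18 - 28) ≡ 24/19 mod 29. 19⁻¹ ≡ 26 (mod 29) since 19·26 = 494 ≡ 1, so λ ≡ 15.
  x = λ² - 28 - 18 = 225 - 46 ≡ 5; y = λ·(28 - 5) - 6 ≡ 20. → (5, 20)
4Q: (5, 20) + (18, 1). λ = (1 - 20)/(18 - 5) ≡ 10/13 mod 29. 13⁻¹ ≡ 9 (mod 29), so λ ≡ 3.
  x = λ² - 5 - 18 = 9 - 23 ≡ 15; y = λ·(5 - 15) - 20 ≡ 8. → (15, 8)
5Q: (15, 8) + (18, 1). λ = (1 - 8)/(18 - 15) ≡ 22/3 mod 29. 3⁻¹ ≡ 10 (mod 29) since 3·10 = 30 ≡ 1, so λ ≡ 17.
  x = λ² - 15 - 18 = 289 - 33 ≡ 24; y = λ·(15 - 24) - 8 ≡ 13. → (24, 13)
6Q: (24, 13) + (18, 1). λ = (1 - 13)/(18 - 24) ≡ 17/23 mod 29. 23⁻¹ ≡ 24 (mod 29) since 23·24 = 552 ≡ 1, so λ ≡ 2.
  x = λ² - 24 - 18 = 4 - 42 ≡ 20; y = λ·(24 - 20) - 13 ≡ 24. → (20, 24)
7Q: (20, 24) + (18, 1). λ = (1 - 24)/(18 - 20) ≡ 6/27 mod 29. 27⁻¹ ≡ 14 (mod 29), so λ ≡ 26.
  x = λ² - 20 - 18 = 676 - 38 ≡ 0; y = λ·(20 - 0) - 24 ≡ 3. → (0, 3)
8Q: (0, 3) + (18, 1). λ = (1 - 3)/(18 - 0) ≡ 27/18 mod 29. 18⁻¹ ≡ 21 (mod 29) since 18·21 = 378 ≡ 1, so λ ≡ 16.
  x = λ² - 0 - 18 = 256 - 18 ≡ 6; y = λ·(0 - 6) - 3 ≡ 17. → (6, 17)
9Q: (6, 17) + (18, 1). λ = (1 - 17)/(18 - 6) ≡ 13/12 mod 29. 12⁻¹ ≡ 17 (mod 29) since 12·17 = 204 ≡ 1, so λ ≡ 18.
  x = λ² - 6 - 18 = 324 - 24 ≡ 10; y = λ·(6 - 10) - 17 ≡ 27. → (10, 27)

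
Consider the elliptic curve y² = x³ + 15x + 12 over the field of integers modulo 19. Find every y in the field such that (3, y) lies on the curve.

x³ + 15x + 12 = 84 ≡ 8 (mod 19).
8 is a non-residue mod 19; no y exists.

none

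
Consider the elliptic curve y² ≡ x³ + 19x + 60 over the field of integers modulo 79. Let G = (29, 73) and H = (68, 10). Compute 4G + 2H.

(40, 44)

First 4G:
Repeated addition: build up to 4G.
2G: tangent at (29, 73): λ = (3·29² + 19)/(2·73) ≡ 14/67. 67⁻¹ ≡ 46 (mod 79), so λ ≡ 14·46 ≡ 12.
  x = λ² - 29 - 29 = 144 - 58 ≡ 7; y = λ·(29 - 7) - 73 ≡ 33. → (7, 33)
3G: (7, 33) + (29, 73). λ = (73 - 33)/(29 - 7) ≡ 40/22 mod 79. 22⁻¹ ≡ 18 (mod 79), so λ ≡ 9.
  x = λ² - 7 - 29 = 81 - 36 ≡ 45; y = λ·(7 - 45) - 33 ≡ 20. → (45, 20)
4G: (45, 20) + (29, 73). λ = (73 - 20)/(29 - 45) ≡ 53/63 mod 79. 63⁻¹ ≡ 74 (mod 79), so λ ≡ 51.
  x = λ² - 45 - 29 = 2601 - 74 ≡ 78; y = λ·(45 - 78) - 20 ≡ 35. → (78, 35)
4G = (78, 35).
Next 2H:
Repeated addition: build up to 2H.
2H: tangent at (68, 10): λ = (3·68² + 19)/(2·10) ≡ 66/20. 20⁻¹ ≡ 4 (mod 79) since 20·4 = 80 ≡ 1, so λ ≡ 66·4 ≡ 27.
  x = λ² - 68 - 68 = 729 - 136 ≡ 40; y = λ·(68 - 40) - 10 ≡ 35. → (40, 35)
2H = (40, 35).
Finally 4G + 2H:
(78, 35) + (40, 35). λ = (35 - 35)/(40 - 78) ≡ 0/41 mod 79. 41⁻¹ ≡ 27 (mod 79), so λ ≡ 0.
  x = λ² - 78 - 40 = 0 - 118 ≡ 40; y = λ·(78 - 40) - 35 ≡ 44. → (40, 44)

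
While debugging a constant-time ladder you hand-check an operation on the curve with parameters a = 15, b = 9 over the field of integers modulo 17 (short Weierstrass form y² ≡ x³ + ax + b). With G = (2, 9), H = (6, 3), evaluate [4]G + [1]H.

First 4G:
Repeated addition: build up to 4G.
2G: tangent at (2, 9): λ = (3·2² + 15)/(2·9) ≡ 10/1. 1⁻¹ ≡ 1 (mod 17), so λ ≡ 10·1 ≡ 10.
  x = λ² - 2 - 2 = 100 - 4 ≡ 11; y = λ·(2 - 11) - 9 ≡ 3. → (11, 3)
3G: (11, 3) + (2, 9). λ = (9 - 3)/(2 - 11) ≡ 6/8 mod 17. 8⁻¹ ≡ 15 (mod 17), so λ ≡ 5.
  x = λ² - 11 - 2 = 25 - 13 ≡ 12; y = λ·(11 - 12) - 3 ≡ 9. → (12, 9)
4G: (12, 9) + (2, 9). λ = (9 - 9)/(2 - 12) ≡ 0/7 mod 17. 7⁻¹ ≡ 5 (mod 17), so λ ≡ 0.
  x = λ² - 12 - 2 = 0 - 14 ≡ 3; y = λ·(12 - 3) - 9 ≡ 8. → (3, 8)
4G = (3, 8).
Finally 4G + H:
(3, 8) + (6, 3). λ = (3 - 8)/(6 - 3) ≡ 12/3 mod 17. 3⁻¹ ≡ 6 (mod 17) since 3·6 = 18 ≡ 1, so λ ≡ 4.
  x = λ² - 3 - 6 = 16 - 9 ≡ 7; y = λ·(3 - 7) - 8 ≡ 10. → (7, 10)

(7, 10)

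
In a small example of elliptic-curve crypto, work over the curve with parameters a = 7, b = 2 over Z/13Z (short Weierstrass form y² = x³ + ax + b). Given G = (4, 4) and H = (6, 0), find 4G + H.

First 4G:
Double-and-add on 4 = (100)₂. Start with G = (4, 4) for the leading 1-bit.
double: tangent at (4, 4): λ = (3·4² + 7)/(2·4) ≡ 3/8. 8⁻¹ ≡ 5 (mod 13), so λ ≡ 3·5 ≡ 2.
  x = λ² - 4 - 4 = 4 - 8 ≡ 9; y = λ·(4 - 9) - 4 ≡ 12. → (9, 12)
double: tangent at (9, 12): λ = (3·9² + 7)/(2·12) ≡ 3/11. 11⁻¹ ≡ 6 (mod 13) since 11·6 = 66 ≡ 1, so λ ≡ 3·6 ≡ 5.
  x = λ² - 9 - 9 = 25 - 18 ≡ 7; y = λ·(9 - 7) - 12 ≡ 11. → (7, 11)
4G = (7, 11).
Finally 4G + H:
(7, 11) + (6, 0). λ = (0 - 11)/(6 - 7) ≡ 2/12 mod 13. 12⁻¹ ≡ 12 (mod 13) since 12·12 = 144 ≡ 1, so λ ≡ 11.
  x = λ² - 7 - 6 = 121 - 13 ≡ 4; y = λ·(7 - 4) - 11 ≡ 9. → (4, 9)

(4, 9)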